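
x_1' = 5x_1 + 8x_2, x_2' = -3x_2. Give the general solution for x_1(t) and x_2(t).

x_1(t) = -c_1e^(-3t) - c_2e^(5t), x_2(t) = c_1e^(-3t)

Coefficient matrix A = [[5, 8], [0, -3]].
Characteristic polynomial det(A - λI) = λ^2 - 2λ - 15 = 0.
Eigenvalues λ = -3, 5.
For λ=-3: (A-λI) row 1 is [8, 8], so an eigenvector is (-1, 1).
For λ=5: (A-λI) row 1 is [0, 8], so an eigenvector is (-1, 0).
General solution: c_1e^(-3t)(-1,1) + c_2e^(5t)(-1,0).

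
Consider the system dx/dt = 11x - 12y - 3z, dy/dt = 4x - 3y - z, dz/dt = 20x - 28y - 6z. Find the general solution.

x(t) = -K_1e^(2t) + K_3e^(-t), y(t) = -K_1e^(2t) + K_2e^(t), z(t) = K_1e^(2t) - 4K_2e^(t) + 4K_3e^(-t)

Coefficient matrix A = [[11, -12, -3], [4, -3, -1], [20, -28, -6]].
det(A - λI) = 0 gives eigenvalues λ = 2, 1, -1.
For λ=2: eigenvector (-1,-1,1).
For λ=1: eigenvector (0,1,-4).
For λ=-1: eigenvector (1,0,4).
General solution: K_1e^(2t)(-1,-1,1) + K_2e^(t)(0,1,-4) + K_3e^(-t)(1,0,4).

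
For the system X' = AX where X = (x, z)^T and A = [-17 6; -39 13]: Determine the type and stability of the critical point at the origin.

stable spiral

A = [[-17,6],[-39,13]]; det(A-λI) = λ^2 + 4λ + 13.
λ = -2 ± 3i: negative real part.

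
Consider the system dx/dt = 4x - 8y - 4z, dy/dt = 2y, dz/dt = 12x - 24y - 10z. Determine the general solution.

x(t) = C_1e^(-4t) - 2C_3e^(-2t), y(t) = C_2e^(2t), z(t) = 2C_1e^(-4t) - 2C_2e^(2t) - 3C_3e^(-2t)

Coefficient matrix A = [[4, -8, -4], [0, 2, 0], [12, -24, -10]].
det(A - λI) = 0 gives eigenvalues λ = -4, 2, -2.
For λ=-4: eigenvector (1,0,2).
For λ=2: eigenvector (0,1,-2).
For λ=-2: eigenvector (-2,0,-3).
General solution: C_1e^(-4t)(1,0,2) + C_2e^(2t)(0,1,-2) + C_3e^(-2t)(-2,0,-3).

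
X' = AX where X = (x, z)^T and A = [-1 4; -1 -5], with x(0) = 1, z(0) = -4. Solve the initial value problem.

x(t) = -14te^(-3t) + e^(-3t), z(t) = 7te^(-3t) - 4e^(-3t)

Coefficient matrix A = [[-1, 4], [-1, -5]].
Characteristic polynomial det(A - λI) = λ^2 + 6λ + 9 = 0.
Single eigenvalue λ = -3 with algebraic multiplicity 2.
Eigenvector v = (-2,1); generalized eigenvector w with (A-λI)w=v is (-1,0).
General solution: e^(-3t)[K_1·v + K_2·(t·v + w)].
Applying x(0)=1, z(0)=-4 gives K_1=-4, K_2=7.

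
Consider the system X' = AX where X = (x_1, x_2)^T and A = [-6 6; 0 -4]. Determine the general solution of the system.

Coefficient matrix A = [[-6, 6], [0, -4]].
Characteristic polynomial det(A - λI) = λ^2 + 10λ + 24 = 0.
Eigenvalues λ = -6, -4.
For λ=-6: (A-λI) row 1 is [0, 6], so an eigenvector is (-1, 0).
For λ=-4: (A-λI) row 1 is [-2, 6], so an eigenvector is (3, 1).
General solution: C_1e^(-6t)(-1,0) + C_2e^(-4t)(3,1).

x_1(t) = -C_1e^(-6t) + 3C_2e^(-4t), x_2(t) = C_2e^(-4t)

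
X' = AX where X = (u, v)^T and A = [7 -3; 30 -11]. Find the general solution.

Coefficient matrix A = [[7, -3], [30, -11]].
Characteristic polynomial det(A - λI) = λ^2 + 4λ + 13 = 0.
Eigenvalues λ = -2 ± 3i (complex conjugate pair).
For λ=-2+3i: an eigenvector is (1,3) - i(0,1) = (1, 3 - i).
A real fundamental pair from Re and Im of e^((-2+3i)t)v: X_1 = e^(-2t)(cos(3t)·(1,3) + sin(3t)·(0,1)), X_2 = e^(-2t)(sin(3t)·(1,3) - cos(3t)·(0,1)).
General solution: K_1X_1 + K_2X_2.

u(t) = K_1e^(-2t)cos(3t) + K_2e^(-2t)sin(3t), v(t) = K_1e^(-2t)sin(3t) + 3K_1e^(-2t)cos(3t) + 3K_2e^(-2t)sin(3t) - K_2e^(-2t)cos(3t)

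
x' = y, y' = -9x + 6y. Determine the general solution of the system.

x(t) = C_1e^(3t) + C_2te^(3t) - C_2e^(3t), y(t) = 3C_1e^(3t) + 3C_2te^(3t) - 2C_2e^(3t)

Coefficient matrix A = [[0, 1], [-9, 6]].
Characteristic polynomial det(A - λI) = λ^2 - 6λ + 9 = 0.
Single eigenvalue λ = 3 with algebraic multiplicity 2.
Eigenvector v = (1,3); generalized eigenvector w with (A-λI)w=v is (-1,-2).
General solution: e^(3t)[C_1·v + C_2·(t·v + w)].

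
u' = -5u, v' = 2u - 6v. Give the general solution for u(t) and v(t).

Coefficient matrix A = [[-5, 0], [2, -6]].
Characteristic polynomial det(A - λI) = λ^2 + 11λ + 30 = 0.
Eigenvalues λ = -6, -5.
For λ=-6: (A-λI) row 1 is [1, 0], so an eigenvector is (0, -1).
For λ=-5: (A-λI) row 2 is [2, -1], so an eigenvector is (-1, -2).
General solution: c_1e^(-6t)(0,-1) + c_2e^(-5t)(-1,-2).

u(t) = -c_2e^(-5t), v(t) = -c_1e^(-6t) - 2c_2e^(-5t)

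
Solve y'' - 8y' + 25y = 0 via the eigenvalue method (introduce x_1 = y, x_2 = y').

Let x_1 = y, x_2 = y'. Then x_1' = x_2 and x_2' = -25x_1 + 8x_2.
A = [[0,1],[-25,8]]; det(A-λI) = λ^2 - 8λ + 25.
Eigenvalues λ = 4 ± 3i.

y(t) = C_1e^(4t)cos(3t) + C_2e^(4t)sin(3t)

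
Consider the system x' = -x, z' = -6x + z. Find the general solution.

x(t) = K_2e^(-t), z(t) = K_1e^(t) + 3K_2e^(-t)

Coefficient matrix A = [[-1, 0], [-6, 1]].
Characteristic polynomial det(A - λI) = λ^2 - 1 = 0.
Eigenvalues λ = 1, -1.
For λ=1: (A-λI) row 1 is [-2, 0], so an eigenvector is (0, 1).
For λ=-1: (A-λI) row 2 is [-6, 2], so an eigenvector is (1, 3).
General solution: K_1e^(t)(0,1) + K_2e^(-t)(1,3).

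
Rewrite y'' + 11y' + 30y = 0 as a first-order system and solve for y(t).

y(t) = K_1e^(-5t) + K_2e^(-6t)

Let x_1 = y, x_2 = y'. Then x_1' = x_2 and x_2' = -30x_1 - 11x_2.
A = [[0,1],[-30,-11]]; det(A-λI) = λ^2 + 11λ + 30.
Eigenvalues λ = -5, -6 with eigenvectors (1,-5), (1,-6).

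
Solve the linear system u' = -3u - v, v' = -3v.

u(t) = K_1e^(-3t) + K_2te^(-3t) - K_2e^(-3t), v(t) = -K_2e^(-3t)

Coefficient matrix A = [[-3, -1], [0, -3]].
Characteristic polynomial det(A - λI) = λ^2 + 6λ + 9 = 0.
Single eigenvalue λ = -3 with algebraic multiplicity 2.
Eigenvector v = (1,0); generalized eigenvector w with (A-λI)w=v is (-1,-1).
General solution: e^(-3t)[K_1·v + K_2·(t·v + w)].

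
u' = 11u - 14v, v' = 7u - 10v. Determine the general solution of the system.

Coefficient matrix A = [[11, -14], [7, -10]].
Characteristic polynomial det(A - λI) = λ^2 - λ - 12 = 0.
Eigenvalues λ = -3, 4.
For λ=-3: (A-λI) row 1 is [14, -14], so an eigenvector is (1, 1).
For λ=4: (A-λI) row 1 is [7, -14], so an eigenvector is (2, 1).
General solution: K_1e^(-3t)(1,1) + K_2e^(4t)(2,1).

u(t) = K_1e^(-3t) + 2K_2e^(4t), v(t) = K_1e^(-3t) + K_2e^(4t)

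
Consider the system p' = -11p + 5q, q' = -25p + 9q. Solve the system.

Coefficient matrix A = [[-11, 5], [-25, 9]].
Characteristic polynomial det(A - λI) = λ^2 + 2λ + 26 = 0.
Eigenvalues λ = -1 ± 5i (complex conjugate pair).
For λ=-1+5i: an eigenvector is (0,-1) - i(-1,-2) = (0 + i, -1 + 2i).
A real fundamental pair from Re and Im of e^((-1+5i)t)v: X_1 = e^(-t)(cos(5t)·(0,-1) + sin(5t)·(-1,-2)), X_2 = e^(-t)(sin(5t)·(0,-1) - cos(5t)·(-1,-2)).
General solution: K_1X_1 + K_2X_2.

p(t) = -K_1e^(-t)sin(5t) + K_2e^(-t)cos(5t), q(t) = -2K_1e^(-t)sin(5t) - K_1e^(-t)cos(5t) - K_2e^(-t)sin(5t) + 2K_2e^(-t)cos(5t)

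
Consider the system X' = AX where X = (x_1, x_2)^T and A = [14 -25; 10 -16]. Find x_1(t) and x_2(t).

x_1(t) = -2c_1e^(-t)sin(5t) + c_1e^(-t)cos(5t) + c_2e^(-t)sin(5t) + 2c_2e^(-t)cos(5t), x_2(t) = -c_1e^(-t)sin(5t) + c_1e^(-t)cos(5t) + c_2e^(-t)sin(5t) + c_2e^(-t)cos(5t)

Coefficient matrix A = [[14, -25], [10, -16]].
Characteristic polynomial det(A - λI) = λ^2 + 2λ + 26 = 0.
Eigenvalues λ = -1 ± 5i (complex conjugate pair).
For λ=-1+5i: an eigenvector is (1,1) - i(-2,-1) = (1 + 2i, 1 + i).
A real fundamental pair from Re and Im of e^((-1+5i)t)v: X_1 = e^(-t)(cos(5t)·(1,1) + sin(5t)·(-2,-1)), X_2 = e^(-t)(sin(5t)·(1,1) - cos(5t)·(-2,-1)).
General solution: c_1X_1 + c_2X_2.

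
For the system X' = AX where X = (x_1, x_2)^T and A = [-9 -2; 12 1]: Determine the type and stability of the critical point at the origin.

stable node

A = [[-9,-2],[12,1]]; det(A-λI) = λ^2 + 8λ + 15.
λ = -5, -3: both negative.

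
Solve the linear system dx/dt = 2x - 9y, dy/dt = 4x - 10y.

x(t) = 3C_1e^(-4t) + 3C_2te^(-4t) - C_2e^(-4t), y(t) = 2C_1e^(-4t) + 2C_2te^(-4t) - C_2e^(-4t)

Coefficient matrix A = [[2, -9], [4, -10]].
Characteristic polynomial det(A - λI) = λ^2 + 8λ + 16 = 0.
Single eigenvalue λ = -4 with algebraic multiplicity 2.
Eigenvector v = (3,2); generalized eigenvector w with (A-λI)w=v is (-1,-1).
General solution: e^(-4t)[C_1·v + C_2·(t·v + w)].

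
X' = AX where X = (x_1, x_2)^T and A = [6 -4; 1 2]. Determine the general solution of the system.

x_1(t) = -2K_1e^(4t) - 2K_2te^(4t) - 3K_2e^(4t), x_2(t) = -K_1e^(4t) - K_2te^(4t) - K_2e^(4t)

Coefficient matrix A = [[6, -4], [1, 2]].
Characteristic polynomial det(A - λI) = λ^2 - 8λ + 16 = 0.
Single eigenvalue λ = 4 with algebraic multiplicity 2.
Eigenvector v = (-2,-1); generalized eigenvector w with (A-λI)w=v is (-3,-1).
General solution: e^(4t)[K_1·v + K_2·(t·v + w)].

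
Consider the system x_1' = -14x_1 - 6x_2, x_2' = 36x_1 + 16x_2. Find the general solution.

x_1(t) = C_1e^(4t) + C_2e^(-2t), x_2(t) = -3C_1e^(4t) - 2C_2e^(-2t)

Coefficient matrix A = [[-14, -6], [36, 16]].
Characteristic polynomial det(A - λI) = λ^2 - 2λ - 8 = 0.
Eigenvalues λ = 4, -2.
For λ=4: (A-λI) row 1 is [-18, -6], so an eigenvector is (1, -3).
For λ=-2: (A-λI) row 1 is [-12, -6], so an eigenvector is (1, -2).
General solution: C_1e^(4t)(1,-3) + C_2e^(-2t)(1,-2).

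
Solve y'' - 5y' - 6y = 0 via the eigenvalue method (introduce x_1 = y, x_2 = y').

Let x_1 = y, x_2 = y'. Then x_1' = x_2 and x_2' = 6x_1 + 5x_2.
A = [[0,1],[6,5]]; det(A-λI) = λ^2 - 5λ - 6.
Eigenvalues λ = -1, 6 with eigenvectors (1,-1), (1,6).

y(t) = C_1e^(-t) + C_2e^(6t)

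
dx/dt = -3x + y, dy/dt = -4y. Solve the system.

Coefficient matrix A = [[-3, 1], [0, -4]].
Characteristic polynomial det(A - λI) = λ^2 + 7λ + 12 = 0.
Eigenvalues λ = -3, -4.
For λ=-3: (A-λI) row 1 is [0, 1], so an eigenvector is (1, 0).
For λ=-4: (A-λI) row 1 is [1, 1], so an eigenvector is (1, -1).
General solution: K_1e^(-3t)(1,0) + K_2e^(-4t)(1,-1).

x(t) = K_1e^(-3t) + K_2e^(-4t), y(t) = -K_2e^(-4t)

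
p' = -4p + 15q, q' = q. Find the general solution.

p(t) = 3C_1e^(t) + C_2e^(-4t), q(t) = C_1e^(t)

Coefficient matrix A = [[-4, 15], [0, 1]].
Characteristic polynomial det(A - λI) = λ^2 + 3λ - 4 = 0.
Eigenvalues λ = 1, -4.
For λ=1: (A-λI) row 1 is [-5, 15], so an eigenvector is (3, 1).
For λ=-4: (A-λI) row 1 is [0, 15], so an eigenvector is (1, 0).
General solution: C_1e^(t)(3,1) + C_2e^(-4t)(1,0).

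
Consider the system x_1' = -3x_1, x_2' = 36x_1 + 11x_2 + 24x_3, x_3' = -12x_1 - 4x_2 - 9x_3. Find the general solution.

x_1(t) = K_2e^(-3t), x_2(t) = 3K_1e^(3t) - 6K_2e^(-3t) - 2K_3e^(-t), x_3(t) = -K_1e^(3t) + 2K_2e^(-3t) + K_3e^(-t)

Coefficient matrix A = [[-3, 0, 0], [36, 11, 24], [-12, -4, -9]].
det(A - λI) = 0 gives eigenvalues λ = 3, -3, -1.
For λ=3: eigenvector (0,3,-1).
For λ=-3: eigenvector (1,-6,2).
For λ=-1: eigenvector (0,-2,1).
General solution: K_1e^(3t)(0,3,-1) + K_2e^(-3t)(1,-6,2) + K_3e^(-t)(0,-2,1).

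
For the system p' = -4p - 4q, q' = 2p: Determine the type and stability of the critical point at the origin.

stable spiral

A = [[-4,-4],[2,0]]; det(A-λI) = λ^2 + 4λ + 8.
λ = -2 ± 2i: negative real part.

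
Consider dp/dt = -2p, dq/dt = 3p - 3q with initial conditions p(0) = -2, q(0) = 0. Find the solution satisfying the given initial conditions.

p(t) = -2e^(-2t), q(t) = -6e^(-2t) + 6e^(-3t)

Coefficient matrix A = [[-2, 0], [3, -3]].
Characteristic polynomial det(A - λI) = λ^2 + 5λ + 6 = 0.
Eigenvalues λ = -2, -3.
For λ=-2: (A-λI) row 2 is [3, -1], so an eigenvector is (-1, -3).
For λ=-3: (A-λI) row 1 is [1, 0], so an eigenvector is (0, -1).
General solution: K_1e^(-2t)(-1,-3) + K_2e^(-3t)(0,-1).
Applying p(0)=-2, q(0)=0 gives K_1=2, K_2=-6.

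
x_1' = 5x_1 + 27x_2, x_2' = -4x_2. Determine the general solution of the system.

Coefficient matrix A = [[5, 27], [0, -4]].
Characteristic polynomial det(A - λI) = λ^2 - λ - 20 = 0.
Eigenvalues λ = -4, 5.
For λ=-4: (A-λI) row 1 is [9, 27], so an eigenvector is (3, -1).
For λ=5: (A-λI) row 1 is [0, 27], so an eigenvector is (-1, 0).
General solution: c_1e^(-4t)(3,-1) + c_2e^(5t)(-1,0).

x_1(t) = 3c_1e^(-4t) - c_2e^(5t), x_2(t) = -c_1e^(-4t)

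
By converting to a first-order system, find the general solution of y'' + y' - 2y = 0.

y(t) = c_1e^(-2t) + c_2e^(t)

Let x_1 = y, x_2 = y'. Then x_1' = x_2 and x_2' = 2x_1 - x_2.
A = [[0,1],[2,-1]]; det(A-λI) = λ^2 + λ - 2.
Eigenvalues λ = -2, 1 with eigenvectors (1,-2), (1,1).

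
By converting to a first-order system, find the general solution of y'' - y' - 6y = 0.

y(t) = C_1e^(3t) + C_2e^(-2t)

Let x_1 = y, x_2 = y'. Then x_1' = x_2 and x_2' = 6x_1 + x_2.
A = [[0,1],[6,1]]; det(A-λI) = λ^2 - λ - 6.
Eigenvalues λ = 3, -2 with eigenvectors (1,3), (1,-2).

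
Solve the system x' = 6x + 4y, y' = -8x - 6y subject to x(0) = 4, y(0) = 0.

x(t) = 8e^(2t) - 4e^(-2t), y(t) = -8e^(2t) + 8e^(-2t)

Coefficient matrix A = [[6, 4], [-8, -6]].
Characteristic polynomial det(A - λI) = λ^2 - 4 = 0.
Eigenvalues λ = 2, -2.
For λ=2: (A-λI) row 1 is [4, 4], so an eigenvector is (-1, 1).
For λ=-2: (A-λI) row 1 is [8, 4], so an eigenvector is (1, -2).
General solution: C_1e^(2t)(-1,1) + C_2e^(-2t)(1,-2).
Applying x(0)=4, y(0)=0 gives C_1=-8, C_2=-4.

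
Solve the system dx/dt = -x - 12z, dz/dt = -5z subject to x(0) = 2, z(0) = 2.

Coefficient matrix A = [[-1, -12], [0, -5]].
Characteristic polynomial det(A - λI) = λ^2 + 6λ + 5 = 0.
Eigenvalues λ = -5, -1.
For λ=-5: (A-λI) row 1 is [4, -12], so an eigenvector is (3, 1).
For λ=-1: (A-λI) row 1 is [0, -12], so an eigenvector is (-1, 0).
General solution: K_1e^(-5t)(3,1) + K_2e^(-t)(-1,0).
Applying x(0)=2, z(0)=2 gives K_1=2, K_2=4.

x(t) = -4e^(-t) + 6e^(-5t), z(t) = 2e^(-5t)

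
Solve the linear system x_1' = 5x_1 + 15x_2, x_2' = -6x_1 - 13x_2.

Coefficient matrix A = [[5, 15], [-6, -13]].
Characteristic polynomial det(A - λI) = λ^2 + 8λ + 25 = 0.
Eigenvalues λ = -4 ± 3i (complex conjugate pair).
For λ=-4+3i: an eigenvector is (-2,1) - i(-1,1) = (-2 + i, 1 - i).
A real fundamental pair from Re and Im of e^((-4+3i)t)v: X_1 = e^(-4t)(cos(3t)·(-2,1) + sin(3t)·(-1,1)), X_2 = e^(-4t)(sin(3t)·(-2,1) - cos(3t)·(-1,1)).
General solution: K_1X_1 + K_2X_2.

x_1(t) = -K_1e^(-4t)sin(3t) - 2K_1e^(-4t)cos(3t) - 2K_2e^(-4t)sin(3t) + K_2e^(-4t)cos(3t), x_2(t) = K_1e^(-4t)sin(3t) + K_1e^(-4t)cos(3t) + K_2e^(-4t)sin(3t) - K_2e^(-4t)cos(3t)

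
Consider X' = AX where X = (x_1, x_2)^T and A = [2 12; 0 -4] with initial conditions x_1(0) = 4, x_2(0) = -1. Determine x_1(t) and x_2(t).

x_1(t) = 2e^(2t) + 2e^(-4t), x_2(t) = -e^(-4t)

Coefficient matrix A = [[2, 12], [0, -4]].
Characteristic polynomial det(A - λI) = λ^2 + 2λ - 8 = 0.
Eigenvalues λ = 2, -4.
For λ=2: (A-λI) row 1 is [0, 12], so an eigenvector is (1, 0).
For λ=-4: (A-λI) row 1 is [6, 12], so an eigenvector is (-2, 1).
General solution: c_1e^(2t)(1,0) + c_2e^(-4t)(-2,1).
Applying x_1(0)=4, x_2(0)=-1 gives c_1=2, c_2=-1.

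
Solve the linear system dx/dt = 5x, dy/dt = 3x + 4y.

Coefficient matrix A = [[5, 0], [3, 4]].
Characteristic polynomial det(A - λI) = λ^2 - 9λ + 20 = 0.
Eigenvalues λ = 5, 4.
For λ=5: (A-λI) row 2 is [3, -1], so an eigenvector is (-1, -3).
For λ=4: (A-λI) row 1 is [1, 0], so an eigenvector is (0, -1).
General solution: K_1e^(5t)(-1,-3) + K_2e^(4t)(0,-1).

x(t) = -K_1e^(5t), y(t) = -3K_1e^(5t) - K_2e^(4t)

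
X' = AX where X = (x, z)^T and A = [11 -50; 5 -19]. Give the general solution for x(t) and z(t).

Coefficient matrix A = [[11, -50], [5, -19]].
Characteristic polynomial det(A - λI) = λ^2 + 8λ + 41 = 0.
Eigenvalues λ = -4 ± 5i (complex conjugate pair).
For λ=-4+5i: an eigenvector is (-1,0) - i(-3,-1) = (-1 + 3i, 0 + i).
A real fundamental pair from Re and Im of e^((-4+5i)t)v: X_1 = e^(-4t)(cos(5t)·(-1,0) + sin(5t)·(-3,-1)), X_2 = e^(-4t)(sin(5t)·(-1,0) - cos(5t)·(-3,-1)).
General solution: K_1X_1 + K_2X_2.

x(t) = -3K_1e^(-4t)sin(5t) - K_1e^(-4t)cos(5t) - K_2e^(-4t)sin(5t) + 3K_2e^(-4t)cos(5t), z(t) = -K_1e^(-4t)sin(5t) + K_2e^(-4t)cos(5t)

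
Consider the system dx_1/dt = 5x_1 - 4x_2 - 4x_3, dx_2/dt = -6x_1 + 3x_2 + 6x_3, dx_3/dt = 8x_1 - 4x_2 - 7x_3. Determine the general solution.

x_1(t) = 2C_2e^(3t) - C_3e^(t), x_2(t) = -C_1e^(-3t) - C_2e^(3t), x_3(t) = C_1e^(-3t) + 2C_2e^(3t) - C_3e^(t)

Coefficient matrix A = [[5, -4, -4], [-6, 3, 6], [8, -4, -7]].
det(A - λI) = 0 gives eigenvalues λ = -3, 3, 1.
For λ=-3: eigenvector (0,-1,1).
For λ=3: eigenvector (2,-1,2).
For λ=1: eigenvector (-1,0,-1).
General solution: C_1e^(-3t)(0,-1,1) + C_2e^(3t)(2,-1,2) + C_3e^(t)(-1,0,-1).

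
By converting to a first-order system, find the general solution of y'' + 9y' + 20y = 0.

y(t) = c_1e^(-4t) + c_2e^(-5t)

Let x_1 = y, x_2 = y'. Then x_1' = x_2 and x_2' = -20x_1 - 9x_2.
A = [[0,1],[-20,-9]]; det(A-λI) = λ^2 + 9λ + 20.
Eigenvalues λ = -4, -5 with eigenvectors (1,-4), (1,-5).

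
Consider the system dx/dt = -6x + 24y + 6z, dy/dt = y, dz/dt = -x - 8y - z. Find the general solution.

x(t) = -2C_1e^(-3t) + 3C_2e^(-4t), y(t) = C_3e^(t), z(t) = -C_1e^(-3t) + C_2e^(-4t) - 4C_3e^(t)

Coefficient matrix A = [[-6, 24, 6], [0, 1, 0], [-1, -8, -1]].
det(A - λI) = 0 gives eigenvalues λ = -3, -4, 1.
For λ=-3: eigenvector (-2,0,-1).
For λ=-4: eigenvector (3,0,1).
For λ=1: eigenvector (0,1,-4).
General solution: C_1e^(-3t)(-2,0,-1) + C_2e^(-4t)(3,0,1) + C_3e^(t)(0,1,-4).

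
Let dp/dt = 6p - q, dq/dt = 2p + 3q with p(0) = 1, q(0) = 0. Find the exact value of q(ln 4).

1536

A = [[6,-1],[2,3]]; eigenvalues λ = 4, 5.
Eigenvectors: (-1,-2) for λ=4, (-1,-1) for λ=5.
From the initial condition, c_1 = 1, c_2 = -2.
q(ln 4) = (1)(4^4)(-2) + (-2)(4^5)(-1) = 1536.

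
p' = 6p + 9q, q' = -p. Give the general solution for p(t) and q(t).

Coefficient matrix A = [[6, 9], [-1, 0]].
Characteristic polynomial det(A - λI) = λ^2 - 6λ + 9 = 0.
Single eigenvalue λ = 3 with algebraic multiplicity 2.
Eigenvector v = (-3,1); generalized eigenvector w with (A-λI)w=v is (2,-1).
General solution: e^(3t)[C_1·v + C_2·(t·v + w)].

p(t) = -3C_1e^(3t) - 3C_2te^(3t) + 2C_2e^(3t), q(t) = C_1e^(3t) + C_2te^(3t) - C_2e^(3t)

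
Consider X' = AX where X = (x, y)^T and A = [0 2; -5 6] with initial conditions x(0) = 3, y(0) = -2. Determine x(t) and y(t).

x(t) = -13e^(3t)sin(t) + 3e^(3t)cos(t), y(t) = -21e^(3t)sin(t) - 2e^(3t)cos(t)

Coefficient matrix A = [[0, 2], [-5, 6]].
Characteristic polynomial det(A - λI) = λ^2 - 6λ + 10 = 0.
Eigenvalues λ = 3 ± i (complex conjugate pair).
For λ=3+i: an eigenvector is (1,2) - i(1,1) = (1 - i, 2 - i).
A real fundamental pair from Re and Im of e^((3+i)t)v: X_1 = e^(3t)(cos(t)·(1,2) + sin(t)·(1,1)), X_2 = e^(3t)(sin(t)·(1,2) - cos(t)·(1,1)).
General solution: C_1X_1 + C_2X_2.
Applying x(0)=3, y(0)=-2 gives C_1=-5, C_2=-8.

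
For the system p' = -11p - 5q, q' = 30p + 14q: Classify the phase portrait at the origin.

A = [[-11,-5],[30,14]]; det(A-λI) = λ^2 - 3λ - 4.
λ = 4, -1: opposite signs.

saddle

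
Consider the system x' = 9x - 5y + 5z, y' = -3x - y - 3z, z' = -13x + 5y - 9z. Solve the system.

Coefficient matrix A = [[9, -5, 5], [-3, -1, -3], [-13, 5, -9]].
det(A - λI) = 0 gives eigenvalues λ = 4, -1, -4.
For λ=4: eigenvector (1,0,-1).
For λ=-1: eigenvector (1,1,-1).
For λ=-4: eigenvector (0,1,1).
General solution: C_1e^(4t)(1,0,-1) + C_2e^(-t)(1,1,-1) + C_3e^(-4t)(0,1,1).

x(t) = C_1e^(4t) + C_2e^(-t), y(t) = C_2e^(-t) + C_3e^(-4t), z(t) = -C_1e^(4t) - C_2e^(-t) + C_3e^(-4t)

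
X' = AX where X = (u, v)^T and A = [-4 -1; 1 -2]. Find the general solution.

Coefficient matrix A = [[-4, -1], [1, -2]].
Characteristic polynomial det(A - λI) = λ^2 + 6λ + 9 = 0.
Single eigenvalue λ = -3 with algebraic multiplicity 2.
Eigenvector v = (1,-1); generalized eigenvector w with (A-λI)w=v is (-3,2).
General solution: e^(-3t)[C_1·v + C_2·(t·v + w)].

u(t) = C_1e^(-3t) + C_2te^(-3t) - 3C_2e^(-3t), v(t) = -C_1e^(-3t) - C_2te^(-3t) + 2C_2e^(-3t)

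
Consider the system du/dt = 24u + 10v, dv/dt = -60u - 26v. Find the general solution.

u(t) = C_1e^(-6t) - C_2e^(4t), v(t) = -3C_1e^(-6t) + 2C_2e^(4t)

Coefficient matrix A = [[24, 10], [-60, -26]].
Characteristic polynomial det(A - λI) = λ^2 + 2λ - 24 = 0.
Eigenvalues λ = -6, 4.
For λ=-6: (A-λI) row 1 is [30, 10], so an eigenvector is (1, -3).
For λ=4: (A-λI) row 1 is [20, 10], so an eigenvector is (-1, 2).
General solution: C_1e^(-6t)(1,-3) + C_2e^(4t)(-1,2).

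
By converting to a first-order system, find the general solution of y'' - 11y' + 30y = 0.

y(t) = C_1e^(5t) + C_2e^(6t)

Let x_1 = y, x_2 = y'. Then x_1' = x_2 and x_2' = -30x_1 + 11x_2.
A = [[0,1],[-30,11]]; det(A-λI) = λ^2 - 11λ + 30.
Eigenvalues λ = 5, 6 with eigenvectors (1,5), (1,6).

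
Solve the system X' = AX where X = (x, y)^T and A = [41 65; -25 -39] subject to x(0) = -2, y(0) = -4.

Coefficient matrix A = [[41, 65], [-25, -39]].
Characteristic polynomial det(A - λI) = λ^2 - 2λ + 26 = 0.
Eigenvalues λ = 1 ± 5i (complex conjugate pair).
For λ=1+5i: an eigenvector is (-2,1) - i(-3,2) = (-2 + 3i, 1 - 2i).
A real fundamental pair from Re and Im of e^((1+5i)t)v: X_1 = e^(t)(cos(5t)·(-2,1) + sin(5t)·(-3,2)), X_2 = e^(t)(sin(5t)·(-2,1) - cos(5t)·(-3,2)).
General solution: c_1X_1 + c_2X_2.
Applying x(0)=-2, y(0)=-4 gives c_1=16, c_2=10.

x(t) = -68e^(t)sin(5t) - 2e^(t)cos(5t), y(t) = 42e^(t)sin(5t) - 4e^(t)cos(5t)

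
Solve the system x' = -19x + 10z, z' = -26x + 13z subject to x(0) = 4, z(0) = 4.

x(t) = -12e^(-3t)sin(2t) + 4e^(-3t)cos(2t), z(t) = -20e^(-3t)sin(2t) + 4e^(-3t)cos(2t)

Coefficient matrix A = [[-19, 10], [-26, 13]].
Characteristic polynomial det(A - λI) = λ^2 + 6λ + 13 = 0.
Eigenvalues λ = -3 ± 2i (complex conjugate pair).
For λ=-3+2i: an eigenvector is (-1,-2) - i(-2,-3) = (-1 + 2i, -2 + 3i).
A real fundamental pair from Re and Im of e^((-3+2i)t)v: X_1 = e^(-3t)(cos(2t)·(-1,-2) + sin(2t)·(-2,-3)), X_2 = e^(-3t)(sin(2t)·(-1,-2) - cos(2t)·(-2,-3)).
General solution: c_1X_1 + c_2X_2.
Applying x(0)=4, z(0)=4 gives c_1=4, c_2=4.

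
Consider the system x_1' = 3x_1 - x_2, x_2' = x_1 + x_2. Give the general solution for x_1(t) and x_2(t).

Coefficient matrix A = [[3, -1], [1, 1]].
Characteristic polynomial det(A - λI) = λ^2 - 4λ + 4 = 0.
Single eigenvalue λ = 2 with algebraic multiplicity 2.
Eigenvector v = (1,1); generalized eigenvector w with (A-λI)w=v is (2,1).
General solution: e^(2t)[C_1·v + C_2·(t·v + w)].

x_1(t) = C_1e^(2t) + C_2te^(2t) + 2C_2e^(2t), x_2(t) = C_1e^(2t) + C_2te^(2t) + C_2e^(2t)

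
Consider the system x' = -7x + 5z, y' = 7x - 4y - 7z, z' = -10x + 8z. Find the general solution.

x(t) = C_2e^(-2t) + C_3e^(3t), y(t) = C_1e^(-4t) - C_3e^(3t), z(t) = C_2e^(-2t) + 2C_3e^(3t)

Coefficient matrix A = [[-7, 0, 5], [7, -4, -7], [-10, 0, 8]].
det(A - λI) = 0 gives eigenvalues λ = -4, -2, 3.
For λ=-4: eigenvector (0,1,0).
For λ=-2: eigenvector (1,0,1).
For λ=3: eigenvector (1,-1,2).
General solution: C_1e^(-4t)(0,1,0) + C_2e^(-2t)(1,0,1) + C_3e^(3t)(1,-1,2).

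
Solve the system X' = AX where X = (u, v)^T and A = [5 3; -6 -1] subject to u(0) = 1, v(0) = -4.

Coefficient matrix A = [[5, 3], [-6, -1]].
Characteristic polynomial det(A - λI) = λ^2 - 4λ + 13 = 0.
Eigenvalues λ = 2 ± 3i (complex conjugate pair).
For λ=2+3i: an eigenvector is (-1,1) - i(0,1) = (-1, 1 - i).
A real fundamental pair from Re and Im of e^((2+3i)t)v: X_1 = e^(2t)(cos(3t)·(-1,1) + sin(3t)·(0,1)), X_2 = e^(2t)(sin(3t)·(-1,1) - cos(3t)·(0,1)).
General solution: c_1X_1 + c_2X_2.
Applying u(0)=1, v(0)=-4 gives c_1=-1, c_2=3.

u(t) = -3e^(2t)sin(3t) + e^(2t)cos(3t), v(t) = 2e^(2t)sin(3t) - 4e^(2t)cos(3t)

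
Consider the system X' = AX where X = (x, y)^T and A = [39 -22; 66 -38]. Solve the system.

x(t) = 2K_1e^(6t) - K_2e^(-5t), y(t) = 3K_1e^(6t) - 2K_2e^(-5t)

Coefficient matrix A = [[39, -22], [66, -38]].
Characteristic polynomial det(A - λI) = λ^2 - λ - 30 = 0.
Eigenvalues λ = 6, -5.
For λ=6: (A-λI) row 1 is [33, -22], so an eigenvector is (2, 3).
For λ=-5: (A-λI) row 1 is [44, -22], so an eigenvector is (-1, -2).
General solution: K_1e^(6t)(2,3) + K_2e^(-5t)(-1,-2).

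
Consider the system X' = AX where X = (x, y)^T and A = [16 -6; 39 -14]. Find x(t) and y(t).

Coefficient matrix A = [[16, -6], [39, -14]].
Characteristic polynomial det(A - λI) = λ^2 - 2λ + 10 = 0.
Eigenvalues λ = 1 ± 3i (complex conjugate pair).
For λ=1+3i: an eigenvector is (1,3) - i(-1,-2) = (1 + i, 3 + 2i).
A real fundamental pair from Re and Im of e^((1+3i)t)v: X_1 = e^(t)(cos(3t)·(1,3) + sin(3t)·(-1,-2)), X_2 = e^(t)(sin(3t)·(1,3) - cos(3t)·(-1,-2)).
General solution: C_1X_1 + C_2X_2.

x(t) = -C_1e^(t)sin(3t) + C_1e^(t)cos(3t) + C_2e^(t)sin(3t) + C_2e^(t)cos(3t), y(t) = -2C_1e^(t)sin(3t) + 3C_1e^(t)cos(3t) + 3C_2e^(t)sin(3t) + 2C_2e^(t)cos(3t)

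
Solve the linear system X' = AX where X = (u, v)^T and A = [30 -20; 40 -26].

u(t) = 2C_1e^(2t)sin(4t) + C_1e^(2t)cos(4t) + C_2e^(2t)sin(4t) - 2C_2e^(2t)cos(4t), v(t) = 3C_1e^(2t)sin(4t) + C_1e^(2t)cos(4t) + C_2e^(2t)sin(4t) - 3C_2e^(2t)cos(4t)

Coefficient matrix A = [[30, -20], [40, -26]].
Characteristic polynomial det(A - λI) = λ^2 - 4λ + 20 = 0.
Eigenvalues λ = 2 ± 4i (complex conjugate pair).
For λ=2+4i: an eigenvector is (1,1) - i(2,3) = (1 - 2i, 1 - 3i).
A real fundamental pair from Re and Im of e^((2+4i)t)v: X_1 = e^(2t)(cos(4t)·(1,1) + sin(4t)·(2,3)), X_2 = e^(2t)(sin(4t)·(1,1) - cos(4t)·(2,3)).
General solution: C_1X_1 + C_2X_2.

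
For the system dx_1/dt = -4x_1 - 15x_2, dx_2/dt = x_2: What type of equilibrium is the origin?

saddle

A = [[-4,-15],[0,1]]; det(A-λI) = λ^2 + 3λ - 4.
λ = -4, 1: opposite signs.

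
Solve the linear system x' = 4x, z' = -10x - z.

x(t) = C_1e^(4t), z(t) = -2C_1e^(4t) - C_2e^(-t)

Coefficient matrix A = [[4, 0], [-10, -1]].
Characteristic polynomial det(A - λI) = λ^2 - 3λ - 4 = 0.
Eigenvalues λ = 4, -1.
For λ=4: (A-λI) row 2 is [-10, -5], so an eigenvector is (1, -2).
For λ=-1: (A-λI) row 1 is [5, 0], so an eigenvector is (0, -1).
General solution: C_1e^(4t)(1,-2) + C_2e^(-t)(0,-1).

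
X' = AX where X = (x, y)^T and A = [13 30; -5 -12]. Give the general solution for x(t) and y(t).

Coefficient matrix A = [[13, 30], [-5, -12]].
Characteristic polynomial det(A - λI) = λ^2 - λ - 6 = 0.
Eigenvalues λ = -2, 3.
For λ=-2: (A-λI) row 1 is [15, 30], so an eigenvector is (2, -1).
For λ=3: (A-λI) row 1 is [10, 30], so an eigenvector is (-3, 1).
General solution: c_1e^(-2t)(2,-1) + c_2e^(3t)(-3,1).

x(t) = 2c_1e^(-2t) - 3c_2e^(3t), y(t) = -c_1e^(-2t) + c_2e^(3t)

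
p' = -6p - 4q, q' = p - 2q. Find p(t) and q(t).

p(t) = -2K_1e^(-4t) - 2K_2te^(-4t) - K_2e^(-4t), q(t) = K_1e^(-4t) + K_2te^(-4t) + K_2e^(-4t)

Coefficient matrix A = [[-6, -4], [1, -2]].
Characteristic polynomial det(A - λI) = λ^2 + 8λ + 16 = 0.
Single eigenvalue λ = -4 with algebraic multiplicity 2.
Eigenvector v = (-2,1); generalized eigenvector w with (A-λI)w=v is (-1,1).
General solution: e^(-4t)[K_1·v + K_2·(t·v + w)].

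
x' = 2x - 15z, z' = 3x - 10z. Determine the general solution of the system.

Coefficient matrix A = [[2, -15], [3, -10]].
Characteristic polynomial det(A - λI) = λ^2 + 8λ + 25 = 0.
Eigenvalues λ = -4 ± 3i (complex conjugate pair).
For λ=-4+3i: an eigenvector is (-2,-1) - i(1,0) = (-2 - i, -1).
A real fundamental pair from Re and Im of e^((-4+3i)t)v: X_1 = e^(-4t)(cos(3t)·(-2,-1) + sin(3t)·(1,0)), X_2 = e^(-4t)(sin(3t)·(-2,-1) - cos(3t)·(1,0)).
General solution: C_1X_1 + C_2X_2.

x(t) = C_1e^(-4t)sin(3t) - 2C_1e^(-4t)cos(3t) - 2C_2e^(-4t)sin(3t) - C_2e^(-4t)cos(3t), z(t) = -C_1e^(-4t)cos(3t) - C_2e^(-4t)sin(3t)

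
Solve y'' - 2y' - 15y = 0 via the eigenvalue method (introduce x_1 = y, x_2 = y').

y(t) = K_1e^(5t) + K_2e^(-3t)

Let x_1 = y, x_2 = y'. Then x_1' = x_2 and x_2' = 15x_1 + 2x_2.
A = [[0,1],[15,2]]; det(A-λI) = λ^2 - 2λ - 15.
Eigenvalues λ = 5, -3 with eigenvectors (1,5), (1,-3).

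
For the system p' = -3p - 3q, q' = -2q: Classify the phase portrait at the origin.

stable node

A = [[-3,-3],[0,-2]]; det(A-λI) = λ^2 + 5λ + 6.
λ = -3, -2: both negative.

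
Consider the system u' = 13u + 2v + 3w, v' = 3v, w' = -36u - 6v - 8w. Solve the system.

u(t) = C_1e^(4t) - 2C_2e^(3t) - C_3e^(t), v(t) = C_2e^(3t), w(t) = -3C_1e^(4t) + 6C_2e^(3t) + 4C_3e^(t)

Coefficient matrix A = [[13, 2, 3], [0, 3, 0], [-36, -6, -8]].
det(A - λI) = 0 gives eigenvalues λ = 4, 3, 1.
For λ=4: eigenvector (1,0,-3).
For λ=3: eigenvector (-2,1,6).
For λ=1: eigenvector (-1,0,4).
General solution: C_1e^(4t)(1,0,-3) + C_2e^(3t)(-2,1,6) + C_3e^(t)(-1,0,4).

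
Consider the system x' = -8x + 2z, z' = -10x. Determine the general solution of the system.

x(t) = -K_1e^(-4t)cos(2t) - K_2e^(-4t)sin(2t), z(t) = K_1e^(-4t)sin(2t) - 2K_1e^(-4t)cos(2t) - 2K_2e^(-4t)sin(2t) - K_2e^(-4t)cos(2t)

Coefficient matrix A = [[-8, 2], [-10, 0]].
Characteristic polynomial det(A - λI) = λ^2 + 8λ + 20 = 0.
Eigenvalues λ = -4 ± 2i (complex conjugate pair).
For λ=-4+2i: an eigenvector is (-1,-2) - i(0,1) = (-1, -2 - i).
A real fundamental pair from Re and Im of e^((-4+2i)t)v: X_1 = e^(-4t)(cos(2t)·(-1,-2) + sin(2t)·(0,1)), X_2 = e^(-4t)(sin(2t)·(-1,-2) - cos(2t)·(0,1)).
General solution: K_1X_1 + K_2X_2.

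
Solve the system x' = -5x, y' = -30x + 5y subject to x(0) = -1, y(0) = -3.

x(t) = -e^(-5t), y(t) = -3e^(-5t)

Coefficient matrix A = [[-5, 0], [-30, 5]].
Characteristic polynomial det(A - λI) = λ^2 - 25 = 0.
Eigenvalues λ = 5, -5.
For λ=5: (A-λI) row 1 is [-10, 0], so an eigenvector is (0, 1).
For λ=-5: (A-λI) row 2 is [-30, 10], so an eigenvector is (-1, -3).
General solution: c_1e^(5t)(0,1) + c_2e^(-5t)(-1,-3).
Applying x(0)=-1, y(0)=-3 gives c_1=0, c_2=1.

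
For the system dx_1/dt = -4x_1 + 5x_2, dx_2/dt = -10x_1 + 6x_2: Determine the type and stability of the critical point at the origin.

unstable spiral

A = [[-4,5],[-10,6]]; det(A-λI) = λ^2 - 2λ + 26.
λ = 1 ± 5i: positive real part.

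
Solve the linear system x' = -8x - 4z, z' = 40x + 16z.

x(t) = K_1e^(4t)cos(4t) + K_2e^(4t)sin(4t), z(t) = K_1e^(4t)sin(4t) - 3K_1e^(4t)cos(4t) - 3K_2e^(4t)sin(4t) - K_2e^(4t)cos(4t)

Coefficient matrix A = [[-8, -4], [40, 16]].
Characteristic polynomial det(A - λI) = λ^2 - 8λ + 32 = 0.
Eigenvalues λ = 4 ± 4i (complex conjugate pair).
For λ=4+4i: an eigenvector is (1,-3) - i(0,1) = (1, -3 - i).
A real fundamental pair from Re and Im of e^((4+4i)t)v: X_1 = e^(4t)(cos(4t)·(1,-3) + sin(4t)·(0,1)), X_2 = e^(4t)(sin(4t)·(1,-3) - cos(4t)·(0,1)).
General solution: K_1X_1 + K_2X_2.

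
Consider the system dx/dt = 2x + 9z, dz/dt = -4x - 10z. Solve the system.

Coefficient matrix A = [[2, 9], [-4, -10]].
Characteristic polynomial det(A - λI) = λ^2 + 8λ + 16 = 0.
Single eigenvalue λ = -4 with algebraic multiplicity 2.
Eigenvector v = (3,-2); generalized eigenvector w with (A-λI)w=v is (-1,1).
General solution: e^(-4t)[c_1·v + c_2·(t·v + w)].

x(t) = 3c_1e^(-4t) + 3c_2te^(-4t) - c_2e^(-4t), z(t) = -2c_1e^(-4t) - 2c_2te^(-4t) + c_2e^(-4t)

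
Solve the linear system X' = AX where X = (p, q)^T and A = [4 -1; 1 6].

p(t) = -K_1e^(5t) - K_2te^(5t), q(t) = K_1e^(5t) + K_2te^(5t) + K_2e^(5t)

Coefficient matrix A = [[4, -1], [1, 6]].
Characteristic polynomial det(A - λI) = λ^2 - 10λ + 25 = 0.
Single eigenvalue λ = 5 with algebraic multiplicity 2.
Eigenvector v = (-1,1); generalized eigenvector w with (A-λI)w=v is (0,1).
General solution: e^(5t)[K_1·v + K_2·(t·v + w)].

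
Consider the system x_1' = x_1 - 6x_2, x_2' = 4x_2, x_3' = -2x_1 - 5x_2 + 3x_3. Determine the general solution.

x_1(t) = c_1e^(t) - 2c_2e^(4t), x_2(t) = c_2e^(4t), x_3(t) = c_1e^(t) - c_2e^(4t) + c_3e^(3t)

Coefficient matrix A = [[1, -6, 0], [0, 4, 0], [-2, -5, 3]].
det(A - λI) = 0 gives eigenvalues λ = 1, 4, 3.
For λ=1: eigenvector (1,0,1).
For λ=4: eigenvector (-2,1,-1).
For λ=3: eigenvector (0,0,1).
General solution: c_1e^(t)(1,0,1) + c_2e^(4t)(-2,1,-1) + c_3e^(3t)(0,0,1).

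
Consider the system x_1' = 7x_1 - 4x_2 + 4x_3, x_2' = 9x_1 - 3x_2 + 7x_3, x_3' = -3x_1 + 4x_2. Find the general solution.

Coefficient matrix A = [[7, -4, 4], [9, -3, 7], [-3, 4, 0]].
det(A - λI) = 0 gives eigenvalues λ = 4, 1, -1.
For λ=4: eigenvector (0,1,1).
For λ=1: eigenvector (-2,-1,2).
For λ=-1: eigenvector (-1,-1,1).
General solution: K_1e^(4t)(0,1,1) + K_2e^(t)(-2,-1,2) + K_3e^(-t)(-1,-1,1).

x_1(t) = -2K_2e^(t) - K_3e^(-t), x_2(t) = K_1e^(4t) - K_2e^(t) - K_3e^(-t), x_3(t) = K_1e^(4t) + 2K_2e^(t) + K_3e^(-t)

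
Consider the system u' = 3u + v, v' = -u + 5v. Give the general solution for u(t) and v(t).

Coefficient matrix A = [[3, 1], [-1, 5]].
Characteristic polynomial det(A - λI) = λ^2 - 8λ + 16 = 0.
Single eigenvalue λ = 4 with algebraic multiplicity 2.
Eigenvector v = (-1,-1); generalized eigenvector w with (A-λI)w=v is (-2,-3).
General solution: e^(4t)[c_1·v + c_2·(t·v + w)].

u(t) = -c_1e^(4t) - c_2te^(4t) - 2c_2e^(4t), v(t) = -c_1e^(4t) - c_2te^(4t) - 3c_2e^(4t)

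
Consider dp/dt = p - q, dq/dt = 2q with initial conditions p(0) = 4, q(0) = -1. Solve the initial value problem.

Coefficient matrix A = [[1, -1], [0, 2]].
Characteristic polynomial det(A - λI) = λ^2 - 3λ + 2 = 0.
Eigenvalues λ = 2, 1.
For λ=2: (A-λI) row 1 is [-1, -1], so an eigenvector is (-1, 1).
For λ=1: (A-λI) row 1 is [0, -1], so an eigenvector is (-1, 0).
General solution: K_1e^(2t)(-1,1) + K_2e^(t)(-1,0).
Applying p(0)=4, q(0)=-1 gives K_1=-1, K_2=-3.

p(t) = e^(2t) + 3e^(t), q(t) = -e^(2t)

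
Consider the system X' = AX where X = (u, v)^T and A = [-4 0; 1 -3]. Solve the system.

u(t) = -C_2e^(-4t), v(t) = C_1e^(-3t) + C_2e^(-4t)

Coefficient matrix A = [[-4, 0], [1, -3]].
Characteristic polynomial det(A - λI) = λ^2 + 7λ + 12 = 0.
Eigenvalues λ = -3, -4.
For λ=-3: (A-λI) row 1 is [-1, 0], so an eigenvector is (0, 1).
For λ=-4: (A-λI) row 2 is [1, 1], so an eigenvector is (-1, 1).
General solution: C_1e^(-3t)(0,1) + C_2e^(-4t)(-1,1).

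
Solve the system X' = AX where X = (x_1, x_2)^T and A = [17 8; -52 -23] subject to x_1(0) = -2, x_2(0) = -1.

Coefficient matrix A = [[17, 8], [-52, -23]].
Characteristic polynomial det(A - λI) = λ^2 + 6λ + 25 = 0.
Eigenvalues λ = -3 ± 4i (complex conjugate pair).
For λ=-3+4i: an eigenvector is (-1,2) - i(-1,3) = (-1 + i, 2 - 3i).
A real fundamental pair from Re and Im of e^((-3+4i)t)v: X_1 = e^(-3t)(cos(4t)·(-1,2) + sin(4t)·(-1,3)), X_2 = e^(-3t)(sin(4t)·(-1,2) - cos(4t)·(-1,3)).
General solution: C_1X_1 + C_2X_2.
Applying x_1(0)=-2, x_2(0)=-1 gives C_1=7, C_2=5.

x_1(t) = -12e^(-3t)sin(4t) - 2e^(-3t)cos(4t), x_2(t) = 31e^(-3t)sin(4t) - e^(-3t)cos(4t)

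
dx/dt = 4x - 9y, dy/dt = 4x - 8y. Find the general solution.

x(t) = -3C_1e^(-2t) - 3C_2te^(-2t) + C_2e^(-2t), y(t) = -2C_1e^(-2t) - 2C_2te^(-2t) + C_2e^(-2t)

Coefficient matrix A = [[4, -9], [4, -8]].
Characteristic polynomial det(A - λI) = λ^2 + 4λ + 4 = 0.
Single eigenvalue λ = -2 with algebraic multiplicity 2.
Eigenvector v = (-3,-2); generalized eigenvector w with (A-λI)w=v is (1,1).
General solution: e^(-2t)[C_1·v + C_2·(t·v + w)].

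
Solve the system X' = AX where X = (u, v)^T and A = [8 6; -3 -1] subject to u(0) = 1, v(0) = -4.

u(t) = -6e^(5t) + 7e^(2t), v(t) = 3e^(5t) - 7e^(2t)

Coefficient matrix A = [[8, 6], [-3, -1]].
Characteristic polynomial det(A - λI) = λ^2 - 7λ + 10 = 0.
Eigenvalues λ = 2, 5.
For λ=2: (A-λI) row 1 is [6, 6], so an eigenvector is (1, -1).
For λ=5: (A-λI) row 1 is [3, 6], so an eigenvector is (2, -1).
General solution: c_1e^(2t)(1,-1) + c_2e^(5t)(2,-1).
Applying u(0)=1, v(0)=-4 gives c_1=7, c_2=-3.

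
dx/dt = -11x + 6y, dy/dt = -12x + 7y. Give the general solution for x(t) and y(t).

x(t) = -c_1e^(-5t) + c_2e^(t), y(t) = -c_1e^(-5t) + 2c_2e^(t)

Coefficient matrix A = [[-11, 6], [-12, 7]].
Characteristic polynomial det(A - λI) = λ^2 + 4λ - 5 = 0.
Eigenvalues λ = -5, 1.
For λ=-5: (A-λI) row 1 is [-6, 6], so an eigenvector is (-1, -1).
For λ=1: (A-λI) row 1 is [-12, 6], so an eigenvector is (1, 2).
General solution: c_1e^(-5t)(-1,-1) + c_2e^(t)(1,2).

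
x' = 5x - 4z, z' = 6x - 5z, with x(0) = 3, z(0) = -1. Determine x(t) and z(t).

x(t) = 11e^(t) - 8e^(-t), z(t) = 11e^(t) - 12e^(-t)

Coefficient matrix A = [[5, -4], [6, -5]].
Characteristic polynomial det(A - λI) = λ^2 - 1 = 0.
Eigenvalues λ = -1, 1.
For λ=-1: (A-λI) row 1 is [6, -4], so an eigenvector is (2, 3).
For λ=1: (A-λI) row 1 is [4, -4], so an eigenvector is (1, 1).
General solution: K_1e^(-t)(2,3) + K_2e^(t)(1,1).
Applying x(0)=3, z(0)=-1 gives K_1=-4, K_2=11.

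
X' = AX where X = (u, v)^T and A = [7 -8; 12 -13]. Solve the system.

Coefficient matrix A = [[7, -8], [12, -13]].
Characteristic polynomial det(A - λI) = λ^2 + 6λ + 5 = 0.
Eigenvalues λ = -1, -5.
For λ=-1: (A-λI) row 1 is [8, -8], so an eigenvector is (1, 1).
For λ=-5: (A-λI) row 1 is [12, -8], so an eigenvector is (2, 3).
General solution: K_1e^(-t)(1,1) + K_2e^(-5t)(2,3).

u(t) = K_1e^(-t) + 2K_2e^(-5t), v(t) = K_1e^(-t) + 3K_2e^(-5t)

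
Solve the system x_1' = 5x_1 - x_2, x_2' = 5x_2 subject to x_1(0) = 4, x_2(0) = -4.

x_1(t) = 4te^(5t) + 4e^(5t), x_2(t) = -4e^(5t)

Coefficient matrix A = [[5, -1], [0, 5]].
Characteristic polynomial det(A - λI) = λ^2 - 10λ + 25 = 0.
Single eigenvalue λ = 5 with algebraic multiplicity 2.
Eigenvector v = (1,0); generalized eigenvector w with (A-λI)w=v is (2,-1).
General solution: e^(5t)[c_1·v + c_2·(t·v + w)].
Applying x_1(0)=4, x_2(0)=-4 gives c_1=-4, c_2=4.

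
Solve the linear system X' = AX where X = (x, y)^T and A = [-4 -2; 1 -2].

x(t) = -c_1e^(-3t)sin(t) - c_1e^(-3t)cos(t) - c_2e^(-3t)sin(t) + c_2e^(-3t)cos(t), y(t) = c_1e^(-3t)cos(t) + c_2e^(-3t)sin(t)

Coefficient matrix A = [[-4, -2], [1, -2]].
Characteristic polynomial det(A - λI) = λ^2 + 6λ + 10 = 0.
Eigenvalues λ = -3 ± i (complex conjugate pair).
For λ=-3+i: an eigenvector is (-1,1) - i(-1,0) = (-1 + i, 1).
A real fundamental pair from Re and Im of e^((-3+i)t)v: X_1 = e^(-3t)(cos(t)·(-1,1) + sin(t)·(-1,0)), X_2 = e^(-3t)(sin(t)·(-1,1) - cos(t)·(-1,0)).
General solution: c_1X_1 + c_2X_2.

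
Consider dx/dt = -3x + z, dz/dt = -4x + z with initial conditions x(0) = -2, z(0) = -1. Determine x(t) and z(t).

x(t) = 3te^(-t) - 2e^(-t), z(t) = 6te^(-t) - e^(-t)

Coefficient matrix A = [[-3, 1], [-4, 1]].
Characteristic polynomial det(A - λI) = λ^2 + 2λ + 1 = 0.
Single eigenvalue λ = -1 with algebraic multiplicity 2.
Eigenvector v = (1,2); generalized eigenvector w with (A-λI)w=v is (-1,-1).
General solution: e^(-t)[K_1·v + K_2·(t·v + w)].
Applying x(0)=-2, z(0)=-1 gives K_1=1, K_2=3.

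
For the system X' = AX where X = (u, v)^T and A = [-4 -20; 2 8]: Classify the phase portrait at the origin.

A = [[-4,-20],[2,8]]; det(A-λI) = λ^2 - 4λ + 8.
λ = 2 ± 2i: positive real part.

unstable spiral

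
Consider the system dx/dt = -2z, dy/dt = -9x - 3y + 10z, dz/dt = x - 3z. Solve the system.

x(t) = -C_1e^(-2t) + 2C_3e^(-t), y(t) = -C_1e^(-2t) + C_2e^(-3t) - 4C_3e^(-t), z(t) = -C_1e^(-2t) + C_3e^(-t)

Coefficient matrix A = [[0, 0, -2], [-9, -3, 10], [1, 0, -3]].
det(A - λI) = 0 gives eigenvalues λ = -2, -3, -1.
For λ=-2: eigenvector (-1,-1,-1).
For λ=-3: eigenvector (0,1,0).
For λ=-1: eigenvector (2,-4,1).
General solution: C_1e^(-2t)(-1,-1,-1) + C_2e^(-3t)(0,1,0) + C_3e^(-t)(2,-4,1).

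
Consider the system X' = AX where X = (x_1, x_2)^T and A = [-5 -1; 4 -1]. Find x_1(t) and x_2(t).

x_1(t) = -K_1e^(-3t) - K_2te^(-3t), x_2(t) = 2K_1e^(-3t) + 2K_2te^(-3t) + K_2e^(-3t)

Coefficient matrix A = [[-5, -1], [4, -1]].
Characteristic polynomial det(A - λI) = λ^2 + 6λ + 9 = 0.
Single eigenvalue λ = -3 with algebraic multiplicity 2.
Eigenvector v = (-1,2); generalized eigenvector w with (A-λI)w=v is (0,1).
General solution: e^(-3t)[K_1·v + K_2·(t·v + w)].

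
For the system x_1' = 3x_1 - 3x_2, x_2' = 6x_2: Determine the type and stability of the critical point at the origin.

unstable node

A = [[3,-3],[0,6]]; det(A-λI) = λ^2 - 9λ + 18.
λ = 3, 6: both positive.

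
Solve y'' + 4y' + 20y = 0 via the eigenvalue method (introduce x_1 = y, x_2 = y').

Let x_1 = y, x_2 = y'. Then x_1' = x_2 and x_2' = -20x_1 - 4x_2.
A = [[0,1],[-20,-4]]; det(A-λI) = λ^2 + 4λ + 20.
Eigenvalues λ = -2 ± 4i.

y(t) = c_1e^(-2t)cos(4t) + c_2e^(-2t)sin(4t)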